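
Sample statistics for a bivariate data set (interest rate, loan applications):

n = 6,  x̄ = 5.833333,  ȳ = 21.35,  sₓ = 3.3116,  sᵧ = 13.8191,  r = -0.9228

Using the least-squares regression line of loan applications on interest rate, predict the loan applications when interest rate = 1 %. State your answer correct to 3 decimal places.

39.962

b = r · sᵧ/sₓ = -0.9228 · 13.8191/3.3116 = -3.850787
a = ȳ − b·x̄ = 21.35 − (-3.850787)·5.833333 = 43.812922
ŷ(1) = a + b·1 = 43.812922 + (-3.850787)·1 = 39.962135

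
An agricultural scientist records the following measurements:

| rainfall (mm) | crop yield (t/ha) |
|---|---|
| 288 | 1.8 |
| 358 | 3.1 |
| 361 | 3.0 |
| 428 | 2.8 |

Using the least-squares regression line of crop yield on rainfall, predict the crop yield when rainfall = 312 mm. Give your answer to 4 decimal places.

2.3367

n = 4, Σx = 1435, Σy = 10.7, Σxy = 3909.6, Σx² = 524613
Sxx = Σx² − (Σx)²/n = 524613 − 514806.25 = 9806.75
Sxy = Σxy − (Σx)(Σy)/n = 3909.6 − 3838.625 = 70.975
b = Sxy/Sxx = 70.975/9806.75 = 0.007237
a = ȳ − b·x̄ = 2.675 − 0.007237·358.75 = 0.078596
ŷ(312) = a + b·312 = 0.078596 + 0.007237·312 = 2.336653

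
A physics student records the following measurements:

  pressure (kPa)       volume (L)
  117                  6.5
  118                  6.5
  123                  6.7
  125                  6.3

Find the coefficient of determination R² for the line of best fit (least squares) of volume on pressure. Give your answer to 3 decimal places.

n = 4, Σx = 483, Σy = 26, Σxy = 3139.1, Σx² = 58367, Σy² = 169.08
Sxx = Σx² − (Σx)²/n = 58367 − 58322.25 = 44.75
Sxy = Σxy − (Σx)(Σy)/n = 3139.1 − 3139.5 = -0.4
Syy = Σy² − (Σy)²/n = 169.08 − 169 = 0.08
R² = Sxy²/(Sxx·Syy) = (-0.4)²/(44.75·0.08) = 0.044693

0.045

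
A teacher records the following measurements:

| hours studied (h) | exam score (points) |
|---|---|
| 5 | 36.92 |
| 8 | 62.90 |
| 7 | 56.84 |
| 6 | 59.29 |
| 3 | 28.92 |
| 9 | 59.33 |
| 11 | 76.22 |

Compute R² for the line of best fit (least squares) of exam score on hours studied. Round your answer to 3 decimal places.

n = 7, Σx = 49, Σy = 380.42, Σxy = 2900.57, Σx² = 385, Σy² = 22231.4898
Sxx = Σx² − (Σx)²/n = 385 − 343 = 42
Sxy = Σxy − (Σx)(Σy)/n = 2900.57 − 2662.94 = 237.63
Syy = Σy² − (Σy)²/n = 22231.4898 − 20674.196629 = 1557.293171
R² = Sxy²/(Sxx·Syy) = (237.63)²/(42·1557.293171) = 0.863342

0.863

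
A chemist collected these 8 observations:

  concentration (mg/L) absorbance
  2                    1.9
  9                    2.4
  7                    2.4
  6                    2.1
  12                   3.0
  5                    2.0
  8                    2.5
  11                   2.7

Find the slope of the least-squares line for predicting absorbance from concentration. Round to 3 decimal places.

n = 8, Σx = 60, Σy = 19, Σxy = 150.5, Σx² = 524
Sxx = Σx² − (Σx)²/n = 524 − 450 = 74
Sxy = Σxy − (Σx)(Σy)/n = 150.5 − 142.5 = 8
b = Sxy/Sxx = 8/74 = 0.108108

0.108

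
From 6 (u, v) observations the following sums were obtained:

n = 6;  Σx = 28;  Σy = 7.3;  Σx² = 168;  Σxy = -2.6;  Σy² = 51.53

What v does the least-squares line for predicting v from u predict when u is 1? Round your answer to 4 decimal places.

4.8179

Sxx = Σx² − (Σx)²/n = 168 − 130.666667 = 37.333333
Sxy = Σxy − (Σx)(Σy)/n = -2.6 − 34.066667 = -36.666667
b = Sxy/Sxx = -36.666667/37.333333 = -0.982143
a = ȳ − b·x̄ = 1.216667 − (-0.982143)·4.666667 = 5.8
ŷ(1) = a + b·1 = 5.8 + (-0.982143)·1 = 4.817857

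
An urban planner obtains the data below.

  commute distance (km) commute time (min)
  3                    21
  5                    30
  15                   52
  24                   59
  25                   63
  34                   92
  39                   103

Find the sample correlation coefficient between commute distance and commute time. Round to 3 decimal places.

n = 7, Σx = 145, Σy = 420, Σxy = 11129, Σx² = 4137, Σy² = 30568
Sxx = Σx² − (Σx)²/n = 4137 − 3003.571429 = 1133.428571
Sxy = Σxy − (Σx)(Σy)/n = 11129 − 8700 = 2429
Syy = Σy² − (Σy)²/n = 30568 − 25200 = 5368
r = Sxy/√(Sxx·Syy) = 2429/√(6084244.571429) = 2429/2466.626152 = 0.984746

0.985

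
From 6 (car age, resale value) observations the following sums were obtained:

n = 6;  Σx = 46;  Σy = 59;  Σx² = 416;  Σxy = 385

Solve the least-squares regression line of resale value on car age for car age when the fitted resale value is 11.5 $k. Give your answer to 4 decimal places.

Sxx = Σx² − (Σx)²/n = 416 − 352.666667 = 63.333333
Sxy = Σxy − (Σx)(Σy)/n = 385 − 452.333333 = -67.333333
b = Sxy/Sxx = -67.333333/63.333333 = -1.063158
a = ȳ − b·x̄ = 9.833333 − (-1.063158)·7.666667 = 17.984211
Set a + b·x = 11.5: x = (11.5 − 17.984211) / (-1.063158) = 6.099010

6.0990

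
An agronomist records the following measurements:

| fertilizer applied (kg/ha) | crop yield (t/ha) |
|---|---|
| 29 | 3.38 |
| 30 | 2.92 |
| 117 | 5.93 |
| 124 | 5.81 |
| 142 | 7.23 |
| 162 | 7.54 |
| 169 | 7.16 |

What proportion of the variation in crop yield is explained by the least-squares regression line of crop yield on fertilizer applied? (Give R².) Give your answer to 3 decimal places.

0.967

n = 7, Σx = 773, Σy = 39.97, Σxy = 5058.05, Σx² = 105775, Σy² = 249.2619
Sxx = Σx² − (Σx)²/n = 105775 − 85361.285714 = 20413.714286
Sxy = Σxy − (Σx)(Σy)/n = 5058.05 − 4413.83 = 644.22
Syy = Σy² − (Σy)²/n = 249.2619 − 228.2287 = 21.0332
R² = Sxy²/(Sxx·Syy) = (644.22)²/(20413.714286·21.0332) = 0.966587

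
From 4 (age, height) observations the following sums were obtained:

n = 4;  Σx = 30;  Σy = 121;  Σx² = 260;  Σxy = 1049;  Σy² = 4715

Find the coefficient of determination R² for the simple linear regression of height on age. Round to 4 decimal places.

Sxx = Σx² − (Σx)²/n = 260 − 225 = 35
Sxy = Σxy − (Σx)(Σy)/n = 1049 − 907.5 = 141.5
Syy = Σy² − (Σy)²/n = 4715 − 3660.25 = 1054.75
R² = Sxy²/(Sxx·Syy) = (141.5)²/(35·1054.75) = 0.542370

0.5424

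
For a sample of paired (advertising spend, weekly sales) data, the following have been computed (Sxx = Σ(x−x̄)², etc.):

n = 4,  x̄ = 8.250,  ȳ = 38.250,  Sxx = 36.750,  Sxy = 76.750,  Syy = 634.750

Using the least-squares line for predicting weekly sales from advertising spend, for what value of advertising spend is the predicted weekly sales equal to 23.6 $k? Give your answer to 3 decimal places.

1.235

b = Sxy/Sxx = 76.75/36.75 = 2.088435
a = ȳ − b·x̄ = 38.25 − 2.088435·8.25 = 21.020408
Set a + b·x = 23.6: x = (23.6 − 21.020408) / 2.088435 = 1.235179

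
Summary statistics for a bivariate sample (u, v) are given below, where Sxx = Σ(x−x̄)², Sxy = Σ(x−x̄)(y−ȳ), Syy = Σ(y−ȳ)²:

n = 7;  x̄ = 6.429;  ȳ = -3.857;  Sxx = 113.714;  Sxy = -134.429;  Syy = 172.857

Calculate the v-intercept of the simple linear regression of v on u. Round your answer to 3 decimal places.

3.743

b = Sxy/Sxx = -134.429/113.714 = -1.182168
a = ȳ − b·x̄ = -3.857 − (-1.182168)·6.429 = 3.743155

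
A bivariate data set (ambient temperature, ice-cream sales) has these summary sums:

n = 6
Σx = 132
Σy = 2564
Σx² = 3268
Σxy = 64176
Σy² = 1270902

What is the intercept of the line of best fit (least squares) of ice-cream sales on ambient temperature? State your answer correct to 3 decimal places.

-42.161

Sxx = Σx² − (Σx)²/n = 3268 − 2904 = 364
Sxy = Σxy − (Σx)(Σy)/n = 64176 − 56408 = 7768
b = Sxy/Sxx = 7768/364 = 21.340659
a = ȳ − b·x̄ = 427.333333 − 21.340659·22 = -42.161172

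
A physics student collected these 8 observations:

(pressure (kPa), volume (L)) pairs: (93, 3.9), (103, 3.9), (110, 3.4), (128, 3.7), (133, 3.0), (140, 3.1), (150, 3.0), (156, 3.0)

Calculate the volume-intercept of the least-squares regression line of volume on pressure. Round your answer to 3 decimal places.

n = 8, Σx = 1013, Σy = 27, Σxy = 3363, Σx² = 131867
Sxx = Σx² − (Σx)²/n = 131867 − 128271.125 = 3595.875
Sxy = Σxy − (Σx)(Σy)/n = 3363 − 3418.875 = -55.875
b = Sxy/Sxx = -55.875/3595.875 = -0.015539
a = ȳ − b·x̄ = 3.375 − (-0.015539)·126.625 = 5.342580

5.343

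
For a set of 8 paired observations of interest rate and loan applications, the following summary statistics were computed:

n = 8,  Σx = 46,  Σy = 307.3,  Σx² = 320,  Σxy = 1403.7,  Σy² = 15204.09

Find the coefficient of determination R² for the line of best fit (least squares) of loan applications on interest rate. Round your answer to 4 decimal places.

Sxx = Σx² − (Σx)²/n = 320 − 264.5 = 55.5
Sxy = Σxy − (Σx)(Σy)/n = 1403.7 − 1766.975 = -363.275
Syy = Σy² − (Σy)²/n = 15204.09 − 11804.16125 = 3399.92875
R² = Sxy²/(Sxx·Syy) = (-363.275)²/(55.5·3399.92875) = 0.699372

0.6994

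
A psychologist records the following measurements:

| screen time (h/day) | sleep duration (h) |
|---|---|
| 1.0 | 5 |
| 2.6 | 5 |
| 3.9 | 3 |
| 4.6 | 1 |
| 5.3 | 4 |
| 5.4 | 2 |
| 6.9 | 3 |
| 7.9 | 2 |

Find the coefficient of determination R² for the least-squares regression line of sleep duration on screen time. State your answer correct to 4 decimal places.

0.4189

n = 8, Σx = 37.6, Σy = 25, Σxy = 102.8, Σx² = 211.4, Σy² = 93
Sxx = Σx² − (Σx)²/n = 211.4 − 176.72 = 34.68
Sxy = Σxy − (Σx)(Σy)/n = 102.8 − 117.5 = -14.7
Syy = Σy² − (Σy)²/n = 93 − 78.125 = 14.875
R² = Sxy²/(Sxx·Syy) = (-14.7)²/(34.68·14.875) = 0.418889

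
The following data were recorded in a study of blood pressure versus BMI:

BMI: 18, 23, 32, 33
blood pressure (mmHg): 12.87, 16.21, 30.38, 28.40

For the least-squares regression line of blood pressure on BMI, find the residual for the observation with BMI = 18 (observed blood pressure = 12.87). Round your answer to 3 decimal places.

0.951

n = 4, Σx = 106, Σy = 87.86, Σxy = 2513.85, Σx² = 2966
Sxx = Σx² − (Σx)²/n = 2966 − 2809 = 157
Sxy = Σxy − (Σx)(Σy)/n = 2513.85 − 2328.29 = 185.56
b = Sxy/Sxx = 185.56/157 = 1.181911
a = ȳ − b·x̄ = 21.965 − 1.181911·26.5 = -9.355637
ŷ(18) = -9.355637 + 1.181911·18 = 11.918758
residual = y − ŷ = 12.87 − 11.918758 = 0.951242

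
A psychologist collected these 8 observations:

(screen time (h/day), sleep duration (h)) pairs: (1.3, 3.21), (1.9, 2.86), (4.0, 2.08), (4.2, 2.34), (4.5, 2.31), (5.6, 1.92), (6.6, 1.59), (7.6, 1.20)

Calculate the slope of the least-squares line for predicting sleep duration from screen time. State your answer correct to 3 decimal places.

-0.296

n = 8, Σx = 35.7, Σy = 17.51, Σxy = 68.516, Σx² = 191.87
Sxx = Σx² − (Σx)²/n = 191.87 − 159.31125 = 32.55875
Sxy = Σxy − (Σx)(Σy)/n = 68.516 − 78.138375 = -9.622375
b = Sxy/Sxx = -9.622375/32.55875 = -0.295539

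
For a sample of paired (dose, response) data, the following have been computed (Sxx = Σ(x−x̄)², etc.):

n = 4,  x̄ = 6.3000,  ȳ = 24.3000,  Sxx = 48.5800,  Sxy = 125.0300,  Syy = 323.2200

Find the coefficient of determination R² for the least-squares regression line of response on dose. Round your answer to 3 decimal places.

R² = Sxy²/(Sxx·Syy) = (125.03)²/(48.58·323.22) = 0.995572

0.996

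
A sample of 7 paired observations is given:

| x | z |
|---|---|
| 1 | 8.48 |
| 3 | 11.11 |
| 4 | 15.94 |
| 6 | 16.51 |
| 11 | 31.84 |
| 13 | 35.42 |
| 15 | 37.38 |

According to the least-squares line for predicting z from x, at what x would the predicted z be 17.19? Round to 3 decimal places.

n = 7, Σx = 53, Σy = 156.68, Σxy = 1576.03, Σx² = 577
Sxx = Σx² − (Σx)²/n = 577 − 401.285714 = 175.714286
Sxy = Σxy − (Σx)(Σy)/n = 1576.03 − 1186.291429 = 389.738571
b = Sxy/Sxx = 389.738571/175.714286 = 2.218024
a = ȳ − b·x̄ = 22.382857 − 2.218024·7.571429 = 5.589244
Set a + b·x = 17.19: x = (17.19 − 5.589244) / 2.218024 = 5.230220

5.230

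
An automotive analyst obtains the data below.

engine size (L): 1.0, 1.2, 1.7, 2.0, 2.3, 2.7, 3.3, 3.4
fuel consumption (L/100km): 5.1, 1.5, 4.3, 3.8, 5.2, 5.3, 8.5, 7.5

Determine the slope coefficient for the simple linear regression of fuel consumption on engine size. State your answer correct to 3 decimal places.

n = 8, Σx = 17.6, Σy = 41.2, Σxy = 101.63, Σx² = 44.36
Sxx = Σx² − (Σx)²/n = 44.36 − 38.72 = 5.64
Sxy = Σxy − (Σx)(Σy)/n = 101.63 − 90.64 = 10.99
b = Sxy/Sxx = 10.99/5.64 = 1.948582

1.949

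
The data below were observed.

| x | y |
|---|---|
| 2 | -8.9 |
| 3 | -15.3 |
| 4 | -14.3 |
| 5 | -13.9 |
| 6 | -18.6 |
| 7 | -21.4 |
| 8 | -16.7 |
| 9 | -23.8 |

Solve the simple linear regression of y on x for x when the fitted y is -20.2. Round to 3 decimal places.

n = 8, Σx = 44, Σy = -132.9, Σxy = -799.6, Σx² = 284
Sxx = Σx² − (Σx)²/n = 284 − 242 = 42
Sxy = Σxy − (Σx)(Σy)/n = -799.6 − (-730.95) = -68.65
b = Sxy/Sxx = -68.65/42 = -1.634524
a = ȳ − b·x̄ = -16.6125 − (-1.634524)·5.5 = -7.622619
Set a + b·x = -20.2: x = (-20.2 − (-7.622619)) / (-1.634524) = 7.694829

7.695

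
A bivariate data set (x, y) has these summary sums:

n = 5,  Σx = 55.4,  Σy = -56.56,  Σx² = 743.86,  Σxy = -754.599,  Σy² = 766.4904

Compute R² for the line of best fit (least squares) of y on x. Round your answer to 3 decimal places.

0.993

Sxx = Σx² − (Σx)²/n = 743.86 − 613.832 = 130.028
Sxy = Σxy − (Σx)(Σy)/n = -754.599 − (-626.6848) = -127.9142
Syy = Σy² − (Σy)²/n = 766.4904 − 639.80672 = 126.68368
R² = Sxy²/(Sxx·Syy) = (-127.9142)²/(130.028·126.68368) = 0.993299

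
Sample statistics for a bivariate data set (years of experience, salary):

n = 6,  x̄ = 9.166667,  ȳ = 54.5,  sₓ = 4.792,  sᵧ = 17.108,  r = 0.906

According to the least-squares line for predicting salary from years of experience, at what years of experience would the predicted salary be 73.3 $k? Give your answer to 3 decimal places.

b = r · sᵧ/sₓ = 0.906 · 17.108/4.792 = 3.234526
a = ȳ − b·x̄ = 54.5 − 3.234526·9.166667 = 24.850178
Set a + b·x = 73.3: x = (73.3 − 24.850178) / 3.234526 = 14.978956

14.979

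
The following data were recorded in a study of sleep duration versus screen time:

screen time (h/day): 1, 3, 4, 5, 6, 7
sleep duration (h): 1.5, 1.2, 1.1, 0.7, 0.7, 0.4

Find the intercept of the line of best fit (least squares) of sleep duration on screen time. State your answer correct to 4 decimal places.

n = 6, Σx = 26, Σy = 5.6, Σxy = 20, Σx² = 136
Sxx = Σx² − (Σx)²/n = 136 − 112.666667 = 23.333333
Sxy = Σxy − (Σx)(Σy)/n = 20 − 24.266667 = -4.266667
b = Sxy/Sxx = -4.266667/23.333333 = -0.182857
a = ȳ − b·x̄ = 0.933333 − (-0.182857)·4.333333 = 1.725714

1.7257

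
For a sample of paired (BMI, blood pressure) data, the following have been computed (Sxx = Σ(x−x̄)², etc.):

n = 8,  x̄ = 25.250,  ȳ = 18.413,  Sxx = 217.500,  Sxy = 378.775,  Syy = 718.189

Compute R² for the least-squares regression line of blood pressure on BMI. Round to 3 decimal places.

R² = Sxy²/(Sxx·Syy) = (378.775)²/(217.5·718.189) = 0.918469

0.918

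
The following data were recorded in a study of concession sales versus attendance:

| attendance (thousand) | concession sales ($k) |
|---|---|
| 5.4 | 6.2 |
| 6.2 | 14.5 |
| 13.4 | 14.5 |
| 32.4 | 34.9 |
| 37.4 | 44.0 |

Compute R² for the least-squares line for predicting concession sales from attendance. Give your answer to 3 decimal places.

n = 5, Σx = 94.8, Σy = 114.1, Σxy = 3094.04, Σx² = 2695.68, Σy² = 3612.95
Sxx = Σx² − (Σx)²/n = 2695.68 − 1797.408 = 898.272
Sxy = Σxy − (Σx)(Σy)/n = 3094.04 − 2163.336 = 930.704
Syy = Σy² − (Σy)²/n = 3612.95 − 2603.762 = 1009.188
R² = Sxy²/(Sxx·Syy) = (930.704)²/(898.272·1009.188) = 0.955528

0.956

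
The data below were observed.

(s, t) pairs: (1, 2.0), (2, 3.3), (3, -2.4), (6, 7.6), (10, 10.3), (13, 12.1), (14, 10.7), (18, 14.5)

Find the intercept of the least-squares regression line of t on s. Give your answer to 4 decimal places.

n = 8, Σx = 67, Σy = 58.1, Σxy = 718.1, Σx² = 839
Sxx = Σx² − (Σx)²/n = 839 − 561.125 = 277.875
Sxy = Σxy − (Σx)(Σy)/n = 718.1 − 486.5875 = 231.5125
b = Sxy/Sxx = 231.5125/277.875 = 0.833153
a = ȳ − b·x̄ = 7.2625 − 0.833153·8.375 = 0.284840

0.2848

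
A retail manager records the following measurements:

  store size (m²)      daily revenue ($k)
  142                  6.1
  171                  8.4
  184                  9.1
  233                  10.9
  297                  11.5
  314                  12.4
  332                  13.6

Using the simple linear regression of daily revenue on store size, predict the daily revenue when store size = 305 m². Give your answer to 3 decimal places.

n = 7, Σx = 1673, Σy = 72, Σxy = 18341, Σx² = 434579
Sxx = Σx² − (Σx)²/n = 434579 − 399847 = 34732
Sxy = Σxy − (Σx)(Σy)/n = 18341 − 17208 = 1133
b = Sxy/Sxx = 1133/34732 = 0.032621
a = ȳ − b·x̄ = 10.285714 − 0.032621·239 = 2.489244
ŷ(305) = a + b·305 = 2.489244 + 0.032621·305 = 12.438714

12.439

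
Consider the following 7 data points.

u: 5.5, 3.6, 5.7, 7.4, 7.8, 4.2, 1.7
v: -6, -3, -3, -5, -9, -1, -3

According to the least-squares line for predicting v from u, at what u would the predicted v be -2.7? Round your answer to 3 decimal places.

n = 7, Σx = 35.9, Σy = -30, Σxy = -177.4, Σx² = 211.83
Sxx = Σx² − (Σx)²/n = 211.83 − 184.115714 = 27.714286
Sxy = Σxy − (Σx)(Σy)/n = -177.4 − (-153.857143) = -23.542857
b = Sxy/Sxx = -23.542857/27.714286 = -0.849485
a = ȳ − b·x̄ = -4.285714 − (-0.849485)·5.128571 = 0.070928
Set a + b·x = -2.7: x = (-2.7 − 0.070928) / (-0.849485) = 3.261893

3.262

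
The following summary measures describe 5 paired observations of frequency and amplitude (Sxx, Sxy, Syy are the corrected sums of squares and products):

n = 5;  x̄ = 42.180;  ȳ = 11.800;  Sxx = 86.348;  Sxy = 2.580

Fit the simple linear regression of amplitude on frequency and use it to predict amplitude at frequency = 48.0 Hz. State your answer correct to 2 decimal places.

11.97

b = Sxy/Sxx = 2.58/86.348 = 0.029879
a = ȳ − b·x̄ = 11.8 − 0.029879·42.18 = 10.539700
ŷ(48.0) = a + b·48.0 = 10.539700 + 0.029879·48 = 11.973896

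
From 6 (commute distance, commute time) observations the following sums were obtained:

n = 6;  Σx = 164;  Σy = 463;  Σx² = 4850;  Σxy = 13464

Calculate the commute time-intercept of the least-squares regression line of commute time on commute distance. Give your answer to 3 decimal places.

16.994

Sxx = Σx² − (Σx)²/n = 4850 − 4482.666667 = 367.333333
Sxy = Σxy − (Σx)(Σy)/n = 13464 − 12655.333333 = 808.666667
b = Sxy/Sxx = 808.666667/367.333333 = 2.201452
a = ȳ − b·x̄ = 77.166667 − 2.201452·27.333333 = 16.993648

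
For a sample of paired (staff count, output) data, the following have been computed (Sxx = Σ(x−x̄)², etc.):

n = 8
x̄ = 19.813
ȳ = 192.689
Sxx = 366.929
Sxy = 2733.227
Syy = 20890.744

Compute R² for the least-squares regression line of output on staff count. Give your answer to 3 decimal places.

0.975

R² = Sxy²/(Sxx·Syy) = (2733.227)²/(366.929·20890.744) = 0.974575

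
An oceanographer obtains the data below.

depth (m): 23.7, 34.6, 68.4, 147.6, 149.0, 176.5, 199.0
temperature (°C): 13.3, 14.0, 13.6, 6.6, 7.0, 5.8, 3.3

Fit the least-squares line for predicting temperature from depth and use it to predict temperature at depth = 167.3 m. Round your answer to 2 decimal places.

5.84

n = 7, Σx = 798.8, Σy = 63.6, Σxy = 5427.41, Σx² = 121177.42
Sxx = Σx² − (Σx)²/n = 121177.42 − 91154.491429 = 30022.928571
Sxy = Σxy − (Σx)(Σy)/n = 5427.41 − 7257.668571 = -1830.258571
b = Sxy/Sxx = -1830.258571/30022.928571 = -0.060962
a = ȳ − b·x̄ = 9.085714 − (-0.060962)·114.114286 = 16.042352
ŷ(167.3) = a + b·167.3 = 16.042352 + (-0.060962)·167.3 = 5.843405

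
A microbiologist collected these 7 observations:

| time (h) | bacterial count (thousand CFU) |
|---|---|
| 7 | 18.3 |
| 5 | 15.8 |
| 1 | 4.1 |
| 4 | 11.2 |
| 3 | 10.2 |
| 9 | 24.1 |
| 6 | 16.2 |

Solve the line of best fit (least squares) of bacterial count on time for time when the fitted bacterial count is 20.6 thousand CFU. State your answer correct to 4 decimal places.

n = 7, Σx = 35, Σy = 99.9, Σxy = 600.7, Σx² = 217
Sxx = Σx² − (Σx)²/n = 217 − 175 = 42
Sxy = Σxy − (Σx)(Σy)/n = 600.7 − 499.5 = 101.2
b = Sxy/Sxx = 101.2/42 = 2.409524
a = ȳ − b·x̄ = 14.271429 − 2.409524·5 = 2.223810
Set a + b·x = 20.6: x = (20.6 − 2.223810) / 2.409524 = 7.626482

7.6265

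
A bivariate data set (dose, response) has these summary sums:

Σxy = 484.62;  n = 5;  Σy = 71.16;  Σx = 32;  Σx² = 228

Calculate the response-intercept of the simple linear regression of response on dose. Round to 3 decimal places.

6.178

Sxx = Σx² − (Σx)²/n = 228 − 204.8 = 23.2
Sxy = Σxy − (Σx)(Σy)/n = 484.62 − 455.424 = 29.196
b = Sxy/Sxx = 29.196/23.2 = 1.258448
a = ȳ − b·x̄ = 14.232 − 1.258448·6.4 = 6.177931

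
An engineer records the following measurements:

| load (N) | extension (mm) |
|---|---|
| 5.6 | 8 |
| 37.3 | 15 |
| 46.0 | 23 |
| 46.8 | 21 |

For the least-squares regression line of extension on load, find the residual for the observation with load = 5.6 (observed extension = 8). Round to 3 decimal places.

n = 4, Σx = 135.7, Σy = 67, Σxy = 2645.1, Σx² = 5728.89
Sxx = Σx² − (Σx)²/n = 5728.89 − 4603.6225 = 1125.2675
Sxy = Σxy − (Σx)(Σy)/n = 2645.1 − 2272.975 = 372.125
b = Sxy/Sxx = 372.125/1125.2675 = 0.330699
a = ȳ − b·x̄ = 16.75 − 0.330699·33.925 = 5.531032
ŷ(5.6) = 5.531032 + 0.330699·5.6 = 7.382947
residual = y − ŷ = 8 − 7.382947 = 0.617053

0.617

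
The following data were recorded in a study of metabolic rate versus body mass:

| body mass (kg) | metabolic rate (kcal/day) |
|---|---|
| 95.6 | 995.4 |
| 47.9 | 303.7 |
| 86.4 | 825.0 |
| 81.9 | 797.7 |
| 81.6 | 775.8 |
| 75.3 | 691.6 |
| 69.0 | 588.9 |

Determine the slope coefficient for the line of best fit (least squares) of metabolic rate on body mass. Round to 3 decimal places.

14.320

n = 7, Σx = 537.7, Σy = 4978.1, Σxy = 402335.96, Σx² = 42695.99
Sxx = Σx² − (Σx)²/n = 42695.99 − 41303.041429 = 1392.948571
Sxy = Σxy − (Σx)(Σy)/n = 402335.96 − 382389.195714 = 19946.764286
b = Sxy/Sxx = 19946.764286/1392.948571 = 14.319814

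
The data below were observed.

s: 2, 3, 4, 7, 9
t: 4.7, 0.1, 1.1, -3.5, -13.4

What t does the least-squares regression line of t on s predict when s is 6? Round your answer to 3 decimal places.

-4.435

n = 5, Σx = 25, Σy = -11, Σxy = -131, Σx² = 159
Sxx = Σx² − (Σx)²/n = 159 − 125 = 34
Sxy = Σxy − (Σx)(Σy)/n = -131 − (-55) = -76
b = Sxy/Sxx = -76/34 = -2.235294
a = ȳ − b·x̄ = -2.2 − (-2.235294)·5 = 8.976471
ŷ(6) = a + b·6 = 8.976471 + (-2.235294)·6 = -4.435294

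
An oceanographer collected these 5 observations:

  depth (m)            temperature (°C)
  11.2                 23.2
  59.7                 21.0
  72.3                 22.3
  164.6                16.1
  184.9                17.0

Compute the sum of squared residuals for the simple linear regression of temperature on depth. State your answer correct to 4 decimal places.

n = 5, Σx = 492.7, Σy = 99.6, Σxy = 8919.19, Σx² = 70197.99, Σy² = 2024.74
Sxx = Σx² − (Σx)²/n = 70197.99 − 48550.658 = 21647.332
Sxy = Σxy − (Σx)(Σy)/n = 8919.19 − 9814.584 = -895.394
Syy = Σy² − (Σy)²/n = 2024.74 − 1984.032 = 40.708
b = Sxy/Sxx = -895.394/21647.332 = -0.041363
SSE = Syy − b·Sxy = 40.708 − (-0.041363)·(-895.394) = 3.672008

3.6720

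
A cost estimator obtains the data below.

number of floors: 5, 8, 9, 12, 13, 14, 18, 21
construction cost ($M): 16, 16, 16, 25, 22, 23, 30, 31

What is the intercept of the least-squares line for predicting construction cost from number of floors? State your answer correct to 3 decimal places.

8.619

n = 8, Σx = 100, Σy = 179, Σxy = 2451, Σx² = 1444
Sxx = Σx² − (Σx)²/n = 1444 − 1250 = 194
Sxy = Σxy − (Σx)(Σy)/n = 2451 − 2237.5 = 213.5
b = Sxy/Sxx = 213.5/194 = 1.100515
a = ȳ − b·x̄ = 22.375 − 1.100515·12.5 = 8.618557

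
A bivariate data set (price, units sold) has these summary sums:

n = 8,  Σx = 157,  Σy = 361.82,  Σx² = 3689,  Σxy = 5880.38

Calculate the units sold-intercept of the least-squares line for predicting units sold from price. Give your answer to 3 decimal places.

84.626

Sxx = Σx² − (Σx)²/n = 3689 − 3081.125 = 607.875
Sxy = Σxy − (Σx)(Σy)/n = 5880.38 − 7100.7175 = -1220.3375
b = Sxy/Sxx = -1220.3375/607.875 = -2.007547
a = ȳ − b·x̄ = 45.2275 − (-2.007547)·19.625 = 84.625606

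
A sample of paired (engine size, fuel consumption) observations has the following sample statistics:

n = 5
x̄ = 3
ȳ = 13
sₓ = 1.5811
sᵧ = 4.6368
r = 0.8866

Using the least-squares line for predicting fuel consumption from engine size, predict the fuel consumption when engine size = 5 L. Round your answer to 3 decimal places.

b = r · sᵧ/sₓ = 0.8866 · 4.6368/1.5811 = 2.600080
a = ȳ − b·x̄ = 13 − 2.600080·3 = 5.199759
ŷ(5) = a + b·5 = 5.199759 + 2.600080·5 = 18.200160

18.200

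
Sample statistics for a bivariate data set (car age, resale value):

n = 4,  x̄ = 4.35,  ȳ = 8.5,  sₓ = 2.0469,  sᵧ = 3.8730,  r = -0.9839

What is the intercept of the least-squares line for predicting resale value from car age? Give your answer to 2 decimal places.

16.60

b = r · sᵧ/sₓ = -0.9839 · 3.873/2.0469 = -1.861666
a = ȳ − b·x̄ = 8.5 − (-1.861666)·4.35 = 16.598248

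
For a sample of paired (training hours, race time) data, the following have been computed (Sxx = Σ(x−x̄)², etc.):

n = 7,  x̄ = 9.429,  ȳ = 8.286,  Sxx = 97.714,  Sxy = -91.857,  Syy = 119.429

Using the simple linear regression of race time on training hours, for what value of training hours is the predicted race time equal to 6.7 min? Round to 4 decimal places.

11.1161

b = Sxy/Sxx = -91.857/97.714 = -0.940060
a = ȳ − b·x̄ = 8.286 − (-0.940060)·9.429 = 17.149824
Set a + b·x = 6.7: x = (6.7 − 17.149824) / (-0.940060) = 11.116127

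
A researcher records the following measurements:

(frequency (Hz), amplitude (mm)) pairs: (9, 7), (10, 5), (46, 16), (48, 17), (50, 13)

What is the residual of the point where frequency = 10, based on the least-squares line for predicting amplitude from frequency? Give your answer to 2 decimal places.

n = 5, Σx = 163, Σy = 58, Σxy = 2315, Σx² = 7101
Sxx = Σx² − (Σx)²/n = 7101 − 5313.8 = 1787.2
Sxy = Σxy − (Σx)(Σy)/n = 2315 − 1890.8 = 424.2
b = Sxy/Sxx = 424.2/1787.2 = 0.237355
a = ȳ − b·x̄ = 11.6 − 0.237355·32.6 = 3.862243
ŷ(10) = 3.862243 + 0.237355·10 = 6.235788
residual = y − ŷ = 5 − 6.235788 = -1.235788

-1.24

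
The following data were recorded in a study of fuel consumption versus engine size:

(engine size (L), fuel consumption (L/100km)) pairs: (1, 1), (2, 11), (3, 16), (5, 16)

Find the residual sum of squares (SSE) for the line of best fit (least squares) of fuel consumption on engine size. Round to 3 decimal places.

n = 4, Σx = 11, Σy = 44, Σxy = 151, Σx² = 39, Σy² = 634
Sxx = Σx² − (Σx)²/n = 39 − 30.25 = 8.75
Sxy = Σxy − (Σx)(Σy)/n = 151 − 121 = 30
Syy = Σy² − (Σy)²/n = 634 − 484 = 150
b = Sxy/Sxx = 30/8.75 = 3.428571
SSE = Syy − b·Sxy = 150 − 3.428571·30 = 47.142857

47.143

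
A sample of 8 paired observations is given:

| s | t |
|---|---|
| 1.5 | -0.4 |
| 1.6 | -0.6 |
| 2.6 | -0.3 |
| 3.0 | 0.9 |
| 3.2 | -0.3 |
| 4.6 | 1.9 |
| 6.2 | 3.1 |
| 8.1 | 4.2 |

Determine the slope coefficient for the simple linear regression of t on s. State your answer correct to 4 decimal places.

0.7654

n = 8, Σx = 30.8, Σy = 8.5, Σxy = 61.38, Σx² = 156.02
Sxx = Σx² − (Σx)²/n = 156.02 − 118.58 = 37.44
Sxy = Σxy − (Σx)(Σy)/n = 61.38 − 32.725 = 28.655
b = Sxy/Sxx = 28.655/37.44 = 0.765358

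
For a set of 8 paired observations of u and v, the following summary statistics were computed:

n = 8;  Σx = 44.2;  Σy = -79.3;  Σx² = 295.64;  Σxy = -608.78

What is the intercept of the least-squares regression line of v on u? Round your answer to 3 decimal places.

Sxx = Σx² − (Σx)²/n = 295.64 − 244.205 = 51.435
Sxy = Σxy − (Σx)(Σy)/n = -608.78 − (-438.1325) = -170.6475
b = Sxy/Sxx = -170.6475/51.435 = -3.317731
a = ȳ − b·x̄ = -9.9125 − (-3.317731)·5.525 = 8.417964

8.418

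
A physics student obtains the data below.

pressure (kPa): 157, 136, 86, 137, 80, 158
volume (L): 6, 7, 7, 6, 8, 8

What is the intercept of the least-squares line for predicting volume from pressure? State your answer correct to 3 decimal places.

n = 6, Σx = 754, Σy = 42, Σxy = 5222, Σx² = 100674
Sxx = Σx² − (Σx)²/n = 100674 − 94752.666667 = 5921.333333
Sxy = Σxy − (Σx)(Σy)/n = 5222 − 5278 = -56
b = Sxy/Sxx = -56/5921.333333 = -0.009457
a = ȳ − b·x̄ = 7 − (-0.009457)·125.666667 = 8.188471

8.188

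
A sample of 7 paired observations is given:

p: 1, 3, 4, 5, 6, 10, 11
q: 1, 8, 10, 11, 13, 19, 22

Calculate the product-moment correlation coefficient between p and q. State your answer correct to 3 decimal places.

0.985

n = 7, Σx = 40, Σy = 84, Σxy = 630, Σx² = 308, Σy² = 1300
Sxx = Σx² − (Σx)²/n = 308 − 228.571429 = 79.428571
Sxy = Σxy − (Σx)(Σy)/n = 630 − 480 = 150
Syy = Σy² − (Σy)²/n = 1300 − 1008 = 292
r = Sxy/√(Sxx·Syy) = 150/√(23193.142857) = 150/152.292951 = 0.984944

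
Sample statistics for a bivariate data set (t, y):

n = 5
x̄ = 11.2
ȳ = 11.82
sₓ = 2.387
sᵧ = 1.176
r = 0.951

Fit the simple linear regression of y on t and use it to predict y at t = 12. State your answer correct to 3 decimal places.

12.195

b = r · sᵧ/sₓ = 0.951 · 1.176/2.387 = 0.468528
a = ȳ − b·x̄ = 11.82 − 0.468528·11.2 = 6.572488
ŷ(12) = a + b·12 = 6.572488 + 0.468528·12 = 12.194822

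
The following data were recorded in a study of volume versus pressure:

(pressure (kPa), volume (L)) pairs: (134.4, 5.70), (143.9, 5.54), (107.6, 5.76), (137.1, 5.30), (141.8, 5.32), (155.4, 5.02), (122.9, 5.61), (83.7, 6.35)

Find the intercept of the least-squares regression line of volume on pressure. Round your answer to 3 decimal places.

7.619

n = 8, Σx = 1026.8, Σy = 44.6, Σxy = 5665.14, Σx² = 135511.24
Sxx = Σx² − (Σx)²/n = 135511.24 − 131789.78 = 3721.46
Sxy = Σxy − (Σx)(Σy)/n = 5665.14 − 5724.41 = -59.27
b = Sxy/Sxx = -59.27/3721.46 = -0.015927
a = ȳ − b·x̄ = 5.575 − (-0.015927)·128.35 = 7.619172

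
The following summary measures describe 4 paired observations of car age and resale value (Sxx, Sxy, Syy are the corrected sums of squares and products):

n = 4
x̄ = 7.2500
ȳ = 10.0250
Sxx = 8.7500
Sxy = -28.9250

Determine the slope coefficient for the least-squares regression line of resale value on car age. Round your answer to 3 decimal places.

b = Sxy/Sxx = -28.925/8.75 = -3.305714

-3.306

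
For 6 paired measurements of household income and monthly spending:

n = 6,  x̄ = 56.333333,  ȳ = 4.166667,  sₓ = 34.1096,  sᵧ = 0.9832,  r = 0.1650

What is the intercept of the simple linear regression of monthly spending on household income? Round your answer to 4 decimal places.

b = r · sᵧ/sₓ = 0.165 · 0.9832/34.1096 = 0.004756
a = ȳ − b·x̄ = 4.166667 − 0.004756·56.333333 = 3.898741

3.8987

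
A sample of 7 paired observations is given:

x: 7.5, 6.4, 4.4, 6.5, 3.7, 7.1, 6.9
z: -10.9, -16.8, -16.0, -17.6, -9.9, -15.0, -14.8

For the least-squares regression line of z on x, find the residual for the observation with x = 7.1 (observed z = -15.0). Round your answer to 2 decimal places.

-0.07

n = 7, Σx = 42.5, Σy = -101, Σxy = -619.32, Σx² = 270.53
Sxx = Σx² − (Σx)²/n = 270.53 − 258.035714 = 12.494286
Sxy = Σxy − (Σx)(Σy)/n = -619.32 − (-613.214286) = -6.105714
b = Sxy/Sxx = -6.105714/12.494286 = -0.488681
a = ȳ − b·x̄ = -14.428571 − (-0.488681)·6.071429 = -11.461582
ŷ(7.1) = -11.461582 + (-0.488681)·7.1 = -14.931214
residual = y − ŷ = -15.0 − (-14.931214) = -0.068786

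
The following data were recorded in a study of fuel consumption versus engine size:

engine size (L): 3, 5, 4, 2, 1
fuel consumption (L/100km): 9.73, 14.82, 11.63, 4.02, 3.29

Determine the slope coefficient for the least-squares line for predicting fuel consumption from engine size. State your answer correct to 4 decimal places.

3.0670

n = 5, Σx = 15, Σy = 43.49, Σxy = 161.14, Σx² = 55
Sxx = Σx² − (Σx)²/n = 55 − 45 = 10
Sxy = Σxy − (Σx)(Σy)/n = 161.14 − 130.47 = 30.67
b = Sxy/Sxx = 30.67/10 = 3.067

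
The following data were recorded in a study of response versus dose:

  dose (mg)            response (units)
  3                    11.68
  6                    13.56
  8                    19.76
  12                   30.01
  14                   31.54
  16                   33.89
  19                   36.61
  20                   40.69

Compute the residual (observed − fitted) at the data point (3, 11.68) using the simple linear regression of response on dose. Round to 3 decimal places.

0.505

n = 8, Σx = 98, Σy = 217.74, Σxy = 3127.79, Σx² = 1466
Sxx = Σx² − (Σx)²/n = 1466 − 1200.5 = 265.5
Sxy = Σxy − (Σx)(Σy)/n = 3127.79 − 2667.315 = 460.475
b = Sxy/Sxx = 460.475/265.5 = 1.734369
a = ȳ − b·x̄ = 27.2175 − 1.734369·12.25 = 5.971478
ŷ(3) = 5.971478 + 1.734369·3 = 11.174586
residual = y − ŷ = 11.68 − 11.174586 = 0.505414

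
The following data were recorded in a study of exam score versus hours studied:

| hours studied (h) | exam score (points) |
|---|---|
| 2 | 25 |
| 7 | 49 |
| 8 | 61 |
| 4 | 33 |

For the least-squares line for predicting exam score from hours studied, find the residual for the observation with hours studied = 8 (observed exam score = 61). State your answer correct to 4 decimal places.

n = 4, Σx = 21, Σy = 168, Σxy = 1013, Σx² = 133
Sxx = Σx² − (Σx)²/n = 133 − 110.25 = 22.75
Sxy = Σxy − (Σx)(Σy)/n = 1013 − 882 = 131
b = Sxy/Sxx = 131/22.75 = 5.758242
a = ȳ − b·x̄ = 42 − 5.758242·5.25 = 11.769231
ŷ(8) = 11.769231 + 5.758242·8 = 57.835165
residual = y − ŷ = 61 − 57.835165 = 3.164835

3.1648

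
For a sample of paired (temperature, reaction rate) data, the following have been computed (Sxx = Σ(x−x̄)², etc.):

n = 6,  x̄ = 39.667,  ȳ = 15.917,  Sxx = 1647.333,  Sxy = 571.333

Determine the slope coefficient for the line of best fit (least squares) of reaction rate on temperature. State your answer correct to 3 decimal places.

0.347

b = Sxy/Sxx = 571.333/1647.333 = 0.346823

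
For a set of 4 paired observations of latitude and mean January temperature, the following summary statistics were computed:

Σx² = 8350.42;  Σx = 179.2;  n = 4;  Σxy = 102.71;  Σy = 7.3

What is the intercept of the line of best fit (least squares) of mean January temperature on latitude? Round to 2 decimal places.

33.01

Sxx = Σx² − (Σx)²/n = 8350.42 − 8028.16 = 322.26
Sxy = Σxy − (Σx)(Σy)/n = 102.71 − 327.04 = -224.33
b = Sxy/Sxx = -224.33/322.26 = -0.696115
a = ȳ − b·x̄ = 1.825 − (-0.696115)·44.8 = 33.010949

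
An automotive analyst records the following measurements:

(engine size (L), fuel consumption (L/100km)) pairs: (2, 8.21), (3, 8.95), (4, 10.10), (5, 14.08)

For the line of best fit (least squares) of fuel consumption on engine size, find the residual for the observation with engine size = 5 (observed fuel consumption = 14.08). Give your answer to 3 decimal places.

0.931

n = 4, Σx = 14, Σy = 41.34, Σxy = 154.07, Σx² = 54
Sxx = Σx² − (Σx)²/n = 54 − 49 = 5
Sxy = Σxy − (Σx)(Σy)/n = 154.07 − 144.69 = 9.38
b = Sxy/Sxx = 9.38/5 = 1.876
a = ȳ − b·x̄ = 10.335 − 1.876·3.5 = 3.769
ŷ(5) = 3.769 + 1.876·5 = 13.149
residual = y − ŷ = 14.08 − 13.149 = 0.931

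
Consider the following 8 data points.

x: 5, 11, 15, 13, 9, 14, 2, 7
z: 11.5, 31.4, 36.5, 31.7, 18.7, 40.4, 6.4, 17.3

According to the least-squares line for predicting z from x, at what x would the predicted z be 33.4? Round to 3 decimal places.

n = 8, Σx = 76, Σy = 193.9, Σxy = 2230.3, Σx² = 870
Sxx = Σx² − (Σx)²/n = 870 − 722 = 148
Sxy = Σxy − (Σx)(Σy)/n = 2230.3 − 1842.05 = 388.25
b = Sxy/Sxx = 388.25/148 = 2.623311
a = ȳ − b·x̄ = 24.2375 − 2.623311·9.5 = -0.683953
Set a + b·x = 33.4: x = (33.4 − (-0.683953)) / 2.623311 = 12.992724

12.993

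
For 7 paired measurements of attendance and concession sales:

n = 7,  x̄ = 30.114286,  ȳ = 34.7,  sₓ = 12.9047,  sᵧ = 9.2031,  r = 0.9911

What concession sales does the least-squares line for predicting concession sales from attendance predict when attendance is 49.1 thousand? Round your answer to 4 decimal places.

b = r · sᵧ/sₓ = 0.9911 · 9.2031/12.9047 = 0.706812
a = ȳ − b·x̄ = 34.7 − 0.706812·30.114286 = 13.414872
ŷ(49.1) = a + b·49.1 = 13.414872 + 0.706812·49.1 = 48.119324

48.1193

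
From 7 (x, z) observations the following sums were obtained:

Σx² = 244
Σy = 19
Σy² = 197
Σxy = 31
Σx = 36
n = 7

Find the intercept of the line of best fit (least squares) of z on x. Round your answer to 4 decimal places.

8.5437

Sxx = Σx² − (Σx)²/n = 244 − 185.142857 = 58.857143
Sxy = Σxy − (Σx)(Σy)/n = 31 − 97.714286 = -66.714286
b = Sxy/Sxx = -66.714286/58.857143 = -1.133495
a = ȳ − b·x̄ = 2.714286 − (-1.133495)·5.142857 = 8.543689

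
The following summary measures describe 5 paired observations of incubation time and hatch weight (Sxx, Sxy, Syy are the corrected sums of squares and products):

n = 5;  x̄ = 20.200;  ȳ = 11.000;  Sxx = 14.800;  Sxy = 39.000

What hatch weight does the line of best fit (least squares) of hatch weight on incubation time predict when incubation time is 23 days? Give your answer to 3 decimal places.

b = Sxy/Sxx = 39/14.8 = 2.635135
a = ȳ − b·x̄ = 11 − 2.635135·20.2 = -42.229730
ŷ(23) = a + b·23 = -42.229730 + 2.635135·23 = 18.378378

18.378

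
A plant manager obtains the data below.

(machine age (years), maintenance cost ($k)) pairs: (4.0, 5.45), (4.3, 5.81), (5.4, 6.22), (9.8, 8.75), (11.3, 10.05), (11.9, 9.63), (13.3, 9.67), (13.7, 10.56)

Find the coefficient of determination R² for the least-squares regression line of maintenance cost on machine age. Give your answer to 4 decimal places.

0.9657

n = 8, Σx = 73.7, Σy = 66.14, Σxy = 667.566, Σx² = 793.57, Σy² = 577.4714
Sxx = Σx² − (Σx)²/n = 793.57 − 678.96125 = 114.60875
Sxy = Σxy − (Σx)(Σy)/n = 667.566 − 609.31475 = 58.25125
Syy = Σy² − (Σy)²/n = 577.4714 − 546.81245 = 30.65895
R² = Sxy²/(Sxx·Syy) = (58.25125)²/(114.60875·30.65895) = 0.965685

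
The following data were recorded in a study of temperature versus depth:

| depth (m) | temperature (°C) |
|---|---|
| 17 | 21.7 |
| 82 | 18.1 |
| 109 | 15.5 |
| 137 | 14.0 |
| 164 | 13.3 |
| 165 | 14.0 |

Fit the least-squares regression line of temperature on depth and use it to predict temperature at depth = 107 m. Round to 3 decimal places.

16.399

n = 6, Σx = 674, Σy = 96.6, Σxy = 9951.8, Σx² = 91784
Sxx = Σx² − (Σx)²/n = 91784 − 75712.666667 = 16071.333333
Sxy = Σxy − (Σx)(Σy)/n = 9951.8 − 10851.4 = -899.6
b = Sxy/Sxx = -899.6/16071.333333 = -0.055975
a = ȳ − b·x̄ = 16.1 − (-0.055975)·112.333333 = 22.387908
ŷ(107) = a + b·107 = 22.387908 + (-0.055975)·107 = 16.398536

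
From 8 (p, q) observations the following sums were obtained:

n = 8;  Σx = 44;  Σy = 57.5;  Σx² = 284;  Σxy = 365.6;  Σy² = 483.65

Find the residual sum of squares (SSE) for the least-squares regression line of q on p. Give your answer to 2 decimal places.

12.38

Sxx = Σx² − (Σx)²/n = 284 − 242 = 42
Sxy = Σxy − (Σx)(Σy)/n = 365.6 − 316.25 = 49.35
Syy = Σy² − (Σy)²/n = 483.65 − 413.28125 = 70.36875
b = Sxy/Sxx = 49.35/42 = 1.175
SSE = Syy − b·Sxy = 70.36875 − 1.175·49.35 = 12.3825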